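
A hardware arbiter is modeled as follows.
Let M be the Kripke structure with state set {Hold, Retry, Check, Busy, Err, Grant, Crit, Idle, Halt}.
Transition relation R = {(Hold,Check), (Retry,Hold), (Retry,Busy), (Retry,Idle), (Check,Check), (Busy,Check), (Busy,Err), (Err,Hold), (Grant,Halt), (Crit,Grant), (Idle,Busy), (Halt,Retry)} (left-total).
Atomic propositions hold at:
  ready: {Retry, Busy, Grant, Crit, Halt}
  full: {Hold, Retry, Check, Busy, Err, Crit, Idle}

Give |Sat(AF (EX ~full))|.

2

Sat(~full) = {Grant, Halt}
Sat(EX ~full) = {s : some successor in {Grant, Halt}} = {Grant, Crit}
AF (EX ~full): least fixpoint, start Z0 = {Grant, Crit}, add states with every successor in Z. Already a fixed point.
Sat(AF (EX ~full)) = {Grant, Crit}
|Sat(AF (EX ~full))| = |{Grant, Crit}| = 2.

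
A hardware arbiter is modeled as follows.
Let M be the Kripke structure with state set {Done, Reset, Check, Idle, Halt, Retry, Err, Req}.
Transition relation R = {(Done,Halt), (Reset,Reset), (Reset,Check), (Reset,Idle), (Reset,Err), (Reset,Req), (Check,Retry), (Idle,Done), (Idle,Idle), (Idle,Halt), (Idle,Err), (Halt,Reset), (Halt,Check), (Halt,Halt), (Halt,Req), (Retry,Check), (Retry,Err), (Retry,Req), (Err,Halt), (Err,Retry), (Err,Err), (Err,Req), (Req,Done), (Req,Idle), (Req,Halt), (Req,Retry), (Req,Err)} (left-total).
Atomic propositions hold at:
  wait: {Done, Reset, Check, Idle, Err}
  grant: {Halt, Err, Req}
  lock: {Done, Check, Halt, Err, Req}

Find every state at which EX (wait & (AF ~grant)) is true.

{Reset, Idle, Halt, Retry, Req}

Sat(~grant) = {Done, Reset, Check, Idle, Retry}
AF ~grant: least fixpoint, start Z0 = {Done, Reset, Check, Idle, Retry}, add states with every successor in Z. Already a fixed point.
Sat(AF ~grant) = {Done, Reset, Check, Idle, Retry}
Sat(wait & (AF ~grant)) = {Done, Reset, Check, Idle}
Sat(EX (wait & (AF ~grant))) = {s : some successor in {Done, Reset, Check, Idle}} = {Reset, Idle, Halt, Retry, Req}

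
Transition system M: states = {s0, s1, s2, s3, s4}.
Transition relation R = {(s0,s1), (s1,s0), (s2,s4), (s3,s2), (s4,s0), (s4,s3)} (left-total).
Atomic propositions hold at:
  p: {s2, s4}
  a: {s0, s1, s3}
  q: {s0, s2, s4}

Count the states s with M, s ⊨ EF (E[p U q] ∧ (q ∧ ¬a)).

3

E[p U q]: least fixpoint, start Z0 = Sat(q) = {s0, s2, s4}, add states in Sat(p) with some successor in Z. Already a fixed point.
Sat(E[p U q]) = {s0, s2, s4}
Sat(¬a) = {s2, s4}
Sat(q ∧ ¬a) = {s2, s4}
Sat(E[p U q] ∧ (q ∧ ¬a)) = {s2, s4}
EF (E[p U q] ∧ (q ∧ ¬a)): least fixpoint, start Z0 = {s2, s4}, add states with some successor in Z. Z1 = {s2, s3, s4}; fixed.
Sat(EF (E[p U q] ∧ (q ∧ ¬a))) = {s2, s3, s4}
|Sat(EF (E[p U q] ∧ (q ∧ ¬a)))| = |{s2, s3, s4}| = 3.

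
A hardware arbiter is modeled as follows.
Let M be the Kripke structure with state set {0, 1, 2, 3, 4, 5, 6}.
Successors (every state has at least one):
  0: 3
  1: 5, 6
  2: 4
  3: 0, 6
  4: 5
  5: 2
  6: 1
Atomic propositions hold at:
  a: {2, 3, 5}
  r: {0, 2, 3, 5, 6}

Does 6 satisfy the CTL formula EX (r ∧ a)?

No

Sat(r ∧ a) = {2, 3, 5}
Sat(EX (r ∧ a)) = {s : some successor in {2, 3, 5}} = {0, 1, 4, 5}
6 ∉ Sat(EX (r ∧ a)) = {0, 1, 4, 5}, so the formula does not hold at 6.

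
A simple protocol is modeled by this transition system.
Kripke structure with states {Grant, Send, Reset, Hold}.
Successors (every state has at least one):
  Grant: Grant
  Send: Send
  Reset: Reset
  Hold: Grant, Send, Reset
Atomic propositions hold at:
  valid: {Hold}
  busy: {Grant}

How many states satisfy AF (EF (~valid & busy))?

Sat(~valid) = {Grant, Send, Reset}
Sat(~valid & busy) = {Grant}
EF (~valid & busy): least fixpoint, start Z0 = {Grant}, add states with some successor in Z. Z1 = {Grant, Hold}; fixed.
Sat(EF (~valid & busy)) = {Grant, Hold}
AF (EF (~valid & busy)): least fixpoint, start Z0 = {Grant, Hold}, add states with every successor in Z. Already a fixed point.
Sat(AF (EF (~valid & busy))) = {Grant, Hold}
|Sat(AF (EF (~valid & busy)))| = |{Grant, Hold}| = 2.

2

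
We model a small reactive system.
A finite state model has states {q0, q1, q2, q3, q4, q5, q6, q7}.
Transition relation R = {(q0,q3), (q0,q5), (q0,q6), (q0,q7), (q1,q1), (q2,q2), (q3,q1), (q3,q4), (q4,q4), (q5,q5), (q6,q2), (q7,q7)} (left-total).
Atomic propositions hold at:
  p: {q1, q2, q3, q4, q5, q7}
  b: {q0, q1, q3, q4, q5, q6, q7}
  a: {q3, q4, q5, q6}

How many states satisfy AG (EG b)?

EG b: greatest fixpoint, start Z0 = {q0, q1, q3, q4, q5, q6, q7}, keep only states in Sat with some successor in Z. Z1 = {q0, q1, q3, q4, q5, q7}; fixed.
Sat(EG b) = {q0, q1, q3, q4, q5, q7}
AG (EG b): greatest fixpoint, start Z0 = {q0, q1, q3, q4, q5, q7}, keep only states in Sat with every successor in Z. Z1 = {q1, q3, q4, q5, q7}; fixed.
Sat(AG (EG b)) = {q1, q3, q4, q5, q7}
|Sat(AG (EG b))| = |{q1, q3, q4, q5, q7}| = 5.

5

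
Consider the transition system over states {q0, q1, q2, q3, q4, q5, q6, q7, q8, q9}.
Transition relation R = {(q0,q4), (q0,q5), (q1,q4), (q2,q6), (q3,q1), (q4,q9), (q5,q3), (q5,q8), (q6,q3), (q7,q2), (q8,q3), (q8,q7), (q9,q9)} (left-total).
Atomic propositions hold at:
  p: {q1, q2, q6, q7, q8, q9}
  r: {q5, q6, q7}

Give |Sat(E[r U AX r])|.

2

Sat(AX r) = {s : every successor in {q5, q6, q7}} = {q2}
E[r U AX r]: least fixpoint, start Z0 = Sat(AX r) = {q2}, add states in Sat(r) with some successor in Z. Z1 = {q2, q7}; fixed.
Sat(E[r U AX r]) = {q2, q7}
|Sat(E[r U AX r])| = |{q2, q7}| = 2.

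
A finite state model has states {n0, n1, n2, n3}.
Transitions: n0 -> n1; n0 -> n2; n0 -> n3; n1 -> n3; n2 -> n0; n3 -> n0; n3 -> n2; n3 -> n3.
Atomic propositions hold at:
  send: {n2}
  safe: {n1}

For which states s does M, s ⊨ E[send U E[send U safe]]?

{n1}

E[send U safe]: least fixpoint, start Z0 = Sat(safe) = {n1}, add states in Sat(send) with some successor in Z. Already a fixed point.
Sat(E[send U safe]) = {n1}
E[send U E[send U safe]]: least fixpoint, start Z0 = Sat(E[send U safe]) = {n1}, add states in Sat(send) with some successor in Z. Already a fixed point.
Sat(E[send U E[send U safe]]) = {n1}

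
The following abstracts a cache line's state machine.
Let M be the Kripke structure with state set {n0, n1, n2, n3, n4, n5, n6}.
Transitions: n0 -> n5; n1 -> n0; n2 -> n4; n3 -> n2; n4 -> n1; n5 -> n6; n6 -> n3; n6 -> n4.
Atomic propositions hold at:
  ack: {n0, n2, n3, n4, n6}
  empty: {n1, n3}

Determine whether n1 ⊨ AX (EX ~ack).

Sat(~ack) = {n1, n5}
Sat(EX ~ack) = {s : some successor in {n1, n5}} = {n0, n4}
Sat(AX (EX ~ack)) = {s : every successor in {n0, n4}} = {n1, n2}
n1 ∈ Sat(AX (EX ~ack)) = {n1, n2}, so the formula holds at n1.

Yes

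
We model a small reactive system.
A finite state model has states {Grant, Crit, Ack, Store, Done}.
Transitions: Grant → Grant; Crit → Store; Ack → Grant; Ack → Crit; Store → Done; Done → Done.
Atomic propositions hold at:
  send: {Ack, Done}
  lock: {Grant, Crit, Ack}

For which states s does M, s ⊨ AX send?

{Store, Done}

Sat(AX send) = {s : every successor in {Ack, Done}} = {Store, Done}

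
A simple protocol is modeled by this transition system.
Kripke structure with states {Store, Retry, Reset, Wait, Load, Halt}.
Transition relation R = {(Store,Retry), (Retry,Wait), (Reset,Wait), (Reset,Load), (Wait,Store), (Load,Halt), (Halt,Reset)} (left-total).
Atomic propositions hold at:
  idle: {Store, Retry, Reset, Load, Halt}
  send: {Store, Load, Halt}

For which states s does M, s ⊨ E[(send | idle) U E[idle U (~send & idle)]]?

{Store, Retry, Reset, Load, Halt}

Sat(send | idle) = {Store, Retry, Reset, Load, Halt}
Sat(~send) = {Retry, Reset, Wait}
Sat(~send & idle) = {Retry, Reset}
E[idle U (~send & idle)]: least fixpoint, start Z0 = Sat((~send & idle)) = {Retry, Reset}, add states in Sat(idle) with some successor in Z. Z1 = {Store, Retry, Reset, Halt}; Z2 = {Store, Retry, Reset, Load, Halt}; fixed.
Sat(E[idle U (~send & idle)]) = {Store, Retry, Reset, Load, Halt}
E[(send | idle) U E[idle U (~send & idle)]]: least fixpoint, start Z0 = Sat(E[idle U (~send & idle)]) = {Store, Retry, Reset, Load, Halt}, add states in Sat(send | idle) with some successor in Z. Already a fixed point.
Sat(E[(send | idle) U E[idle U (~send & idle)]]) = {Store, Retry, Reset, Load, Halt}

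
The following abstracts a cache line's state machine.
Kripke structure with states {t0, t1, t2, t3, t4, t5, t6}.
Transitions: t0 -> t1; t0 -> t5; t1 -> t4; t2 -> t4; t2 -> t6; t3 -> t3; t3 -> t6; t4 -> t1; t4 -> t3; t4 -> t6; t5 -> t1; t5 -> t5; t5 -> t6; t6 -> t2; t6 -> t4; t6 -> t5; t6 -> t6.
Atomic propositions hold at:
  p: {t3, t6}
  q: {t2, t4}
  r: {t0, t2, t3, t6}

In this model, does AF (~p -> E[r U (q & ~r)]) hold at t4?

Sat(~p) = {t0, t1, t2, t4, t5}
Sat(~r) = {t1, t4, t5}
Sat(q & ~r) = {t4}
E[r U (q & ~r)]: least fixpoint, start Z0 = Sat((q & ~r)) = {t4}, add states in Sat(r) with some successor in Z. Z1 = {t2, t4, t6}; Z2 = {t2, t3, t4, t6}; fixed.
Sat(E[r U (q & ~r)]) = {t2, t3, t4, t6}
Sat(~p -> E[r U (q & ~r)]) = {t2, t3, t4, t6}
AF (~p -> E[r U (q & ~r)]): least fixpoint, start Z0 = {t2, t3, t4, t6}, add states with every successor in Z. Z1 = {t1, t2, t3, t4, t6}; fixed.
Sat(AF (~p -> E[r U (q & ~r)])) = {t1, t2, t3, t4, t6}
t4 ∈ Sat(AF (~p -> E[r U (q & ~r)])) = {t1, t2, t3, t4, t6}, so the formula holds at t4.

Yes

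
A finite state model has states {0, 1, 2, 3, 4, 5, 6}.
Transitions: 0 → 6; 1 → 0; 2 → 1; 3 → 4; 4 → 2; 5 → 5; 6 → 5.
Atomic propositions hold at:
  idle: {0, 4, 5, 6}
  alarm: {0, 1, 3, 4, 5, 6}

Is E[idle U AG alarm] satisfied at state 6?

AG alarm: greatest fixpoint, start Z0 = {0, 1, 3, 4, 5, 6}, keep only states in Sat with every successor in Z. Z1 = {0, 1, 3, 5, 6}; Z2 = {0, 1, 5, 6}; fixed.
Sat(AG alarm) = {0, 1, 5, 6}
E[idle U AG alarm]: least fixpoint, start Z0 = Sat(AG alarm) = {0, 1, 5, 6}, add states in Sat(idle) with some successor in Z. Already a fixed point.
Sat(E[idle U AG alarm]) = {0, 1, 5, 6}
6 ∈ Sat(E[idle U AG alarm]) = {0, 1, 5, 6}, so the formula holds at 6.

Yes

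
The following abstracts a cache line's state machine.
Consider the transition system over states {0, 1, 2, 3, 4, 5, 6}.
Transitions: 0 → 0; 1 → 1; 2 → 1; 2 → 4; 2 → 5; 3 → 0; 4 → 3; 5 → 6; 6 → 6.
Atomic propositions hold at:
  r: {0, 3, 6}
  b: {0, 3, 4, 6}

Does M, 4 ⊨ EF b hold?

Yes

EF b: least fixpoint, start Z0 = {0, 3, 4, 6}, add states with some successor in Z. Z1 = {0, 2, 3, 4, 5, 6}; fixed.
Sat(EF b) = {0, 2, 3, 4, 5, 6}
4 ∈ Sat(EF b) = {0, 2, 3, 4, 5, 6}, so the formula holds at 4.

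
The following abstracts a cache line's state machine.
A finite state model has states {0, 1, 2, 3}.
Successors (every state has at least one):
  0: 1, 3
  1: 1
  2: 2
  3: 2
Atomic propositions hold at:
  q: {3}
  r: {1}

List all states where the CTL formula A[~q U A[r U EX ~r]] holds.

Sat(~q) = {0, 1, 2}
Sat(~r) = {0, 2, 3}
Sat(EX ~r) = {s : some successor in {0, 2, 3}} = {0, 2, 3}
A[r U EX ~r]: least fixpoint, start Z0 = Sat(EX ~r) = {0, 2, 3}, add states in Sat(r) with every successor in Z. Already a fixed point.
Sat(A[r U EX ~r]) = {0, 2, 3}
A[~q U A[r U EX ~r]]: least fixpoint, start Z0 = Sat(A[r U EX ~r]) = {0, 2, 3}, add states in Sat(~q) with every successor in Z. Already a fixed point.
Sat(A[~q U A[r U EX ~r]]) = {0, 2, 3}

{0, 2, 3}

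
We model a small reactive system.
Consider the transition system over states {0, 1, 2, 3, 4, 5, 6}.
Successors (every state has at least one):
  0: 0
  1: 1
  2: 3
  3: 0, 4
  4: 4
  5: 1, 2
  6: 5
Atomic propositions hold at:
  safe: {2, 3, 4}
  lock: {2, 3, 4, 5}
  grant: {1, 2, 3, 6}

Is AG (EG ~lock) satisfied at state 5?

No

Sat(~lock) = {0, 1, 6}
EG ~lock: greatest fixpoint, start Z0 = {0, 1, 6}, keep only states in Sat with some successor in Z. Z1 = {0, 1}; fixed.
Sat(EG ~lock) = {0, 1}
AG (EG ~lock): greatest fixpoint, start Z0 = {0, 1}, keep only states in Sat with every successor in Z. Already a fixed point.
Sat(AG (EG ~lock)) = {0, 1}
5 ∉ Sat(AG (EG ~lock)) = {0, 1}, so the formula does not hold at 5.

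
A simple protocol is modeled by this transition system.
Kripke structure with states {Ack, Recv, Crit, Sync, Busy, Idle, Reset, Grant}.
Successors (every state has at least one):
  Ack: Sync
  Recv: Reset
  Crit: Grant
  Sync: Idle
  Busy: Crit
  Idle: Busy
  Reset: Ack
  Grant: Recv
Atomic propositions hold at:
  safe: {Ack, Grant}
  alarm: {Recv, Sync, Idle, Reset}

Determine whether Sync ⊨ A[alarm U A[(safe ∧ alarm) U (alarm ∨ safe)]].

Sat(safe ∧ alarm) = ∅
Sat(alarm ∨ safe) = {Ack, Recv, Sync, Idle, Reset, Grant}
A[(safe ∧ alarm) U (alarm ∨ safe)]: least fixpoint, start Z0 = Sat((alarm ∨ safe)) = {Ack, Recv, Sync, Idle, Reset, Grant}, add states in Sat(safe ∧ alarm) with every successor in Z. Already a fixed point.
Sat(A[(safe ∧ alarm) U (alarm ∨ safe)]) = {Ack, Recv, Sync, Idle, Reset, Grant}
A[alarm U A[(safe ∧ alarm) U (alarm ∨ safe)]]: least fixpoint, start Z0 = Sat(A[(safe ∧ alarm) U (alarm ∨ safe)]) = {Ack, Recv, Sync, Idle, Reset, Grant}, add states in Sat(alarm) with every successor in Z. Already a fixed point.
Sat(A[alarm U A[(safe ∧ alarm) U (alarm ∨ safe)]]) = {Ack, Recv, Sync, Idle, Reset, Grant}
Sync ∈ Sat(A[alarm U A[(safe ∧ alarm) U (alarm ∨ safe)]]) = {Ack, Recv, Sync, Idle, Reset, Grant}, so the formula holds at Sync.

Yes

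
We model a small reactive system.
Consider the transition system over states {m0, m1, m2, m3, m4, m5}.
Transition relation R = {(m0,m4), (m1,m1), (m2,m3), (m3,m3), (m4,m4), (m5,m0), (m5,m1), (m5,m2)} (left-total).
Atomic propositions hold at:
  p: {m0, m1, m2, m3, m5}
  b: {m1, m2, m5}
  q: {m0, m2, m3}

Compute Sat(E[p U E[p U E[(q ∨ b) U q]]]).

Sat(q ∨ b) = {m0, m1, m2, m3, m5}
E[(q ∨ b) U q]: least fixpoint, start Z0 = Sat(q) = {m0, m2, m3}, add states in Sat(q ∨ b) with some successor in Z. Z1 = {m0, m2, m3, m5}; fixed.
Sat(E[(q ∨ b) U q]) = {m0, m2, m3, m5}
E[p U E[(q ∨ b) U q]]: least fixpoint, start Z0 = Sat(E[(q ∨ b) U q]) = {m0, m2, m3, m5}, add states in Sat(p) with some successor in Z. Already a fixed point.
Sat(E[p U E[(q ∨ b) U q]]) = {m0, m2, m3, m5}
E[p U E[p U E[(q ∨ b) U q]]]: least fixpoint, start Z0 = Sat(E[p U E[(q ∨ b) U q]]) = {m0, m2, m3, m5}, add states in Sat(p) with some successor in Z. Already a fixed point.
Sat(E[p U E[p U E[(q ∨ b) U q]]]) = {m0, m2, m3, m5}

{m0, m2, m3, m5}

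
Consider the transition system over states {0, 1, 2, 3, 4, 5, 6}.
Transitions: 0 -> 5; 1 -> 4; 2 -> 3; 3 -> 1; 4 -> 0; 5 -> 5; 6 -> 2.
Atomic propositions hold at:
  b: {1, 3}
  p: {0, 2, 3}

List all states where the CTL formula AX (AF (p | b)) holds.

{1, 2, 3, 4, 6}

Sat(p | b) = {0, 1, 2, 3}
AF (p | b): least fixpoint, start Z0 = {0, 1, 2, 3}, add states with every successor in Z. Z1 = {0, 1, 2, 3, 4, 6}; fixed.
Sat(AF (p | b)) = {0, 1, 2, 3, 4, 6}
Sat(AX (AF (p | b))) = {s : every successor in {0, 1, 2, 3, 4, 6}} = {1, 2, 3, 4, 6}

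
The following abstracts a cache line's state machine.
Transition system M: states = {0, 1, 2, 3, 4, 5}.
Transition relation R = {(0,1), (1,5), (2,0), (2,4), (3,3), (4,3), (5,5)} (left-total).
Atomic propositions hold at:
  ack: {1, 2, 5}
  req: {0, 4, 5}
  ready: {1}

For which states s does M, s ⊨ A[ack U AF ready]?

{0, 1}

AF ready: least fixpoint, start Z0 = {1}, add states with every successor in Z. Z1 = {0, 1}; fixed.
Sat(AF ready) = {0, 1}
A[ack U AF ready]: least fixpoint, start Z0 = Sat(AF ready) = {0, 1}, add states in Sat(ack) with every successor in Z. Already a fixed point.
Sat(A[ack U AF ready]) = {0, 1}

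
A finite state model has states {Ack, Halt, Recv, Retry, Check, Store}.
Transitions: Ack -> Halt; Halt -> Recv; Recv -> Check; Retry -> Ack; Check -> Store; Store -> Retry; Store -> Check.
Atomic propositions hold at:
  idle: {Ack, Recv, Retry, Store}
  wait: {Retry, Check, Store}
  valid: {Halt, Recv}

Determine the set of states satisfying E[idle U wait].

{Recv, Retry, Check, Store}

E[idle U wait]: least fixpoint, start Z0 = Sat(wait) = {Retry, Check, Store}, add states in Sat(idle) with some successor in Z. Z1 = {Recv, Retry, Check, Store}; fixed.
Sat(E[idle U wait]) = {Recv, Retry, Check, Store}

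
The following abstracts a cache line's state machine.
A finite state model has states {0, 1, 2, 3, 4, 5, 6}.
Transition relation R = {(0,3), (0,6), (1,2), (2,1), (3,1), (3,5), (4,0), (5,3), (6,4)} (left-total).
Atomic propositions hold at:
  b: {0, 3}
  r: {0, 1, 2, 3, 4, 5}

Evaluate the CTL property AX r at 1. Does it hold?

Sat(AX r) = {s : every successor in {0, 1, 2, 3, 4, 5}} = {1, 2, 3, 4, 5, 6}
1 ∈ Sat(AX r) = {1, 2, 3, 4, 5, 6}, so the formula holds at 1.

Yes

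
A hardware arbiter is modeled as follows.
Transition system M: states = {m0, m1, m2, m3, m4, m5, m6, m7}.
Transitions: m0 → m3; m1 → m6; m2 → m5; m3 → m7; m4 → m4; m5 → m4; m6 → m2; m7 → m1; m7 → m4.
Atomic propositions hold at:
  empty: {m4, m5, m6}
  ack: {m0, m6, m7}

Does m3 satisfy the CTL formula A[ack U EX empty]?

Sat(EX empty) = {s : some successor in {m4, m5, m6}} = {m1, m2, m4, m5, m7}
A[ack U EX empty]: least fixpoint, start Z0 = Sat(EX empty) = {m1, m2, m4, m5, m7}, add states in Sat(ack) with every successor in Z. Z1 = {m1, m2, m4, m5, m6, m7}; fixed.
Sat(A[ack U EX empty]) = {m1, m2, m4, m5, m6, m7}
m3 ∉ Sat(A[ack U EX empty]) = {m1, m2, m4, m5, m6, m7}, so the formula does not hold at m3.

No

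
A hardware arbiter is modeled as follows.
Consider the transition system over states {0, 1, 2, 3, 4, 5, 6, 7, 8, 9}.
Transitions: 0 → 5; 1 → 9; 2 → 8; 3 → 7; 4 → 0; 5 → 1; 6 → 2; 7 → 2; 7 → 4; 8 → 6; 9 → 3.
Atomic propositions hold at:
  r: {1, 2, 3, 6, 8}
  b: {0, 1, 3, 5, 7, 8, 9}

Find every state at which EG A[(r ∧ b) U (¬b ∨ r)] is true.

Sat(r ∧ b) = {1, 3, 8}
Sat(¬b) = {2, 4, 6}
Sat(¬b ∨ r) = {1, 2, 3, 4, 6, 8}
A[(r ∧ b) U (¬b ∨ r)]: least fixpoint, start Z0 = Sat((¬b ∨ r)) = {1, 2, 3, 4, 6, 8}, add states in Sat(r ∧ b) with every successor in Z. Already a fixed point.
Sat(A[(r ∧ b) U (¬b ∨ r)]) = {1, 2, 3, 4, 6, 8}
EG A[(r ∧ b) U (¬b ∨ r)]: greatest fixpoint, start Z0 = {1, 2, 3, 4, 6, 8}, keep only states in Sat with some successor in Z. Z1 = {2, 6, 8}; fixed.
Sat(EG A[(r ∧ b) U (¬b ∨ r)]) = {2, 6, 8}

{2, 6, 8}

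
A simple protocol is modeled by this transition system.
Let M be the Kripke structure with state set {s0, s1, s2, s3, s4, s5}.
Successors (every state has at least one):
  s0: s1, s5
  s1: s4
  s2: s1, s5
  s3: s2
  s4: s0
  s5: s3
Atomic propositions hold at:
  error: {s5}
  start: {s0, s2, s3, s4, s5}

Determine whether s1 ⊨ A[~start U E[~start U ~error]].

Yes

Sat(~start) = {s1}
Sat(~error) = {s0, s1, s2, s3, s4}
E[~start U ~error]: least fixpoint, start Z0 = Sat(~error) = {s0, s1, s2, s3, s4}, add states in Sat(~start) with some successor in Z. Already a fixed point.
Sat(E[~start U ~error]) = {s0, s1, s2, s3, s4}
A[~start U E[~start U ~error]]: least fixpoint, start Z0 = Sat(E[~start U ~error]) = {s0, s1, s2, s3, s4}, add states in Sat(~start) with every successor in Z. Already a fixed point.
Sat(A[~start U E[~start U ~error]]) = {s0, s1, s2, s3, s4}
s1 ∈ Sat(A[~start U E[~start U ~error]]) = {s0, s1, s2, s3, s4}, so the formula holds at s1.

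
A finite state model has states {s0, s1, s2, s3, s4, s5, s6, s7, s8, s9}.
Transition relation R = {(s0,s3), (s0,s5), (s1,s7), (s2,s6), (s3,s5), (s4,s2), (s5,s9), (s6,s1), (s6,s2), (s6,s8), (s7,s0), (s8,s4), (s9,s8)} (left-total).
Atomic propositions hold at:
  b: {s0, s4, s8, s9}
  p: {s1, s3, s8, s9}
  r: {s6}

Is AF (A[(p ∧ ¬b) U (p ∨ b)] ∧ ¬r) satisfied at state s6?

Sat(¬b) = {s1, s2, s3, s5, s6, s7}
Sat(p ∧ ¬b) = {s1, s3}
Sat(p ∨ b) = {s0, s1, s3, s4, s8, s9}
A[(p ∧ ¬b) U (p ∨ b)]: least fixpoint, start Z0 = Sat((p ∨ b)) = {s0, s1, s3, s4, s8, s9}, add states in Sat(p ∧ ¬b) with every successor in Z. Already a fixed point.
Sat(A[(p ∧ ¬b) U (p ∨ b)]) = {s0, s1, s3, s4, s8, s9}
Sat(¬r) = {s0, s1, s2, s3, s4, s5, s7, s8, s9}
Sat(A[(p ∧ ¬b) U (p ∨ b)] ∧ ¬r) = {s0, s1, s3, s4, s8, s9}
AF (A[(p ∧ ¬b) U (p ∨ b)] ∧ ¬r): least fixpoint, start Z0 = {s0, s1, s3, s4, s8, s9}, add states with every successor in Z. Z1 = {s0, s1, s3, s4, s5, s7, s8, s9}; fixed.
Sat(AF (A[(p ∧ ¬b) U (p ∨ b)] ∧ ¬r)) = {s0, s1, s3, s4, s5, s7, s8, s9}
s6 ∉ Sat(AF (A[(p ∧ ¬b) U (p ∨ b)] ∧ ¬r)) = {s0, s1, s3, s4, s5, s7, s8, s9}, so the formula does not hold at s6.

No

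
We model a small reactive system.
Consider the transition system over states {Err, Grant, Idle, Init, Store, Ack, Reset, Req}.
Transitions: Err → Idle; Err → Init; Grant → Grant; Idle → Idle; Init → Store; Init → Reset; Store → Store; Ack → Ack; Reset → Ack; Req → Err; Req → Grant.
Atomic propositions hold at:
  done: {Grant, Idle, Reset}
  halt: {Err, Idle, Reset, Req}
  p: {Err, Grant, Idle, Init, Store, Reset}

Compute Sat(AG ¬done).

Sat(¬done) = {Err, Init, Store, Ack, Req}
AG ¬done: greatest fixpoint, start Z0 = {Err, Init, Store, Ack, Req}, keep only states in Sat with every successor in Z. Z1 = {Store, Ack}; fixed.
Sat(AG ¬done) = {Store, Ack}

{Store, Ack}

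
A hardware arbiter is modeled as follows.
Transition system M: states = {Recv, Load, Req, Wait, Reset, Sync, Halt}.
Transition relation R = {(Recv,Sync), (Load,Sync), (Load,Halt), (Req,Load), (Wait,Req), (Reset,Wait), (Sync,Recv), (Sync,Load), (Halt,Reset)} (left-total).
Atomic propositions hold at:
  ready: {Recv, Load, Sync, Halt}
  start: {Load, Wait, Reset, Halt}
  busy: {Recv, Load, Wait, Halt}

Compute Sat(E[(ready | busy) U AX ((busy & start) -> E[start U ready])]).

Sat(ready | busy) = {Recv, Load, Wait, Sync, Halt}
Sat(busy & start) = {Load, Wait, Halt}
E[start U ready]: least fixpoint, start Z0 = Sat(ready) = {Recv, Load, Sync, Halt}, add states in Sat(start) with some successor in Z. Already a fixed point.
Sat(E[start U ready]) = {Recv, Load, Sync, Halt}
Sat((busy & start) -> E[start U ready]) = {Recv, Load, Req, Reset, Sync, Halt}
Sat(AX ((busy & start) -> E[start U ready])) = {s : every successor in {Recv, Load, Req, Reset, Sync, Halt}} = {Recv, Load, Req, Wait, Sync, Halt}
E[(ready | busy) U AX ((busy & start) -> E[start U ready])]: least fixpoint, start Z0 = Sat(AX ((busy & start) -> E[start U ready])) = {Recv, Load, Req, Wait, Sync, Halt}, add states in Sat(ready | busy) with some successor in Z. Already a fixed point.
Sat(E[(ready | busy) U AX ((busy & start) -> E[start U ready])]) = {Recv, Load, Req, Wait, Sync, Halt}

{Recv, Load, Req, Wait, Sync, Halt}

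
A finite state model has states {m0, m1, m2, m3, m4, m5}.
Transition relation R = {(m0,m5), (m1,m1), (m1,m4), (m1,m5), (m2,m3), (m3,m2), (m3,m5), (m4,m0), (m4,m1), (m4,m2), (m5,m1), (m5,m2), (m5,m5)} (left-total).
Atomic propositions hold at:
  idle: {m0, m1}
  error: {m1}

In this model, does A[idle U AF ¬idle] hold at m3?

Sat(¬idle) = {m2, m3, m4, m5}
AF ¬idle: least fixpoint, start Z0 = {m2, m3, m4, m5}, add states with every successor in Z. Z1 = {m0, m2, m3, m4, m5}; fixed.
Sat(AF ¬idle) = {m0, m2, m3, m4, m5}
A[idle U AF ¬idle]: least fixpoint, start Z0 = Sat(AF ¬idle) = {m0, m2, m3, m4, m5}, add states in Sat(idle) with every successor in Z. Already a fixed point.
Sat(A[idle U AF ¬idle]) = {m0, m2, m3, m4, m5}
m3 ∈ Sat(A[idle U AF ¬idle]) = {m0, m2, m3, m4, m5}, so the formula holds at m3.

Yes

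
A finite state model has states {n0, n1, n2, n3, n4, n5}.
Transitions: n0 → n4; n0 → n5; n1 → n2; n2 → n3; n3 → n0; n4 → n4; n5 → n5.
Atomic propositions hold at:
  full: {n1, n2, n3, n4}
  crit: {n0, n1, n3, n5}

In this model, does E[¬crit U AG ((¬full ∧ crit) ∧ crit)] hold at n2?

Sat(¬crit) = {n2, n4}
Sat(¬full) = {n0, n5}
Sat(¬full ∧ crit) = {n0, n5}
Sat((¬full ∧ crit) ∧ crit) = {n0, n5}
AG ((¬full ∧ crit) ∧ crit): greatest fixpoint, start Z0 = {n0, n5}, keep only states in Sat with every successor in Z. Z1 = {n5}; fixed.
Sat(AG ((¬full ∧ crit) ∧ crit)) = {n5}
E[¬crit U AG ((¬full ∧ crit) ∧ crit)]: least fixpoint, start Z0 = Sat(AG ((¬full ∧ crit) ∧ crit)) = {n5}, add states in Sat(¬crit) with some successor in Z. Already a fixed point.
Sat(E[¬crit U AG ((¬full ∧ crit) ∧ crit)]) = {n5}
n2 ∉ Sat(E[¬crit U AG ((¬full ∧ crit) ∧ crit)]) = {n5}, so the formula does not hold at n2.

No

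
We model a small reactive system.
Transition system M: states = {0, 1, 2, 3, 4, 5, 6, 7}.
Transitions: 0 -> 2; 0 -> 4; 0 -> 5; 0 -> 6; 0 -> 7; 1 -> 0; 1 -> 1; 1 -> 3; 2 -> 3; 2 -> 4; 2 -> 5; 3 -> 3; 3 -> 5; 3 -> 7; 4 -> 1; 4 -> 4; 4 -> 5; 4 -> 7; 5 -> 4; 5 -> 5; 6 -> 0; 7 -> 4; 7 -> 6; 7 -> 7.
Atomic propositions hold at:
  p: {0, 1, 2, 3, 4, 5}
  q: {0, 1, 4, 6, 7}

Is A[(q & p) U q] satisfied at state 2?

Sat(q & p) = {0, 1, 4}
A[(q & p) U q]: least fixpoint, start Z0 = Sat(q) = {0, 1, 4, 6, 7}, add states in Sat(q & p) with every successor in Z. Already a fixed point.
Sat(A[(q & p) U q]) = {0, 1, 4, 6, 7}
2 ∉ Sat(A[(q & p) U q]) = {0, 1, 4, 6, 7}, so the formula does not hold at 2.

No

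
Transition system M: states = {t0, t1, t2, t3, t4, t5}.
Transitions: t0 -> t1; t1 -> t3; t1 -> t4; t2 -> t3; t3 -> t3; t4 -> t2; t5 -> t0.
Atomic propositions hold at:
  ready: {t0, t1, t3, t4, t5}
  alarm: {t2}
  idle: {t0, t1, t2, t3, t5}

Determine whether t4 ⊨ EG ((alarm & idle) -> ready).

Sat(alarm & idle) = {t2}
Sat((alarm & idle) -> ready) = {t0, t1, t3, t4, t5}
EG ((alarm & idle) -> ready): greatest fixpoint, start Z0 = {t0, t1, t3, t4, t5}, keep only states in Sat with some successor in Z. Z1 = {t0, t1, t3, t5}; fixed.
Sat(EG ((alarm & idle) -> ready)) = {t0, t1, t3, t5}
t4 ∉ Sat(EG ((alarm & idle) -> ready)) = {t0, t1, t3, t5}, so the formula does not hold at t4.

No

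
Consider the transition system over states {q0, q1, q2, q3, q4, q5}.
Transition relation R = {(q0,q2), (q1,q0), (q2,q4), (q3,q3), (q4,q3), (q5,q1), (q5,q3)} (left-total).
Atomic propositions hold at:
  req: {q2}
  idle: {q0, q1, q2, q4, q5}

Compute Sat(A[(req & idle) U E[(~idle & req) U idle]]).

Sat(req & idle) = {q2}
Sat(~idle) = {q3}
Sat(~idle & req) = ∅
E[(~idle & req) U idle]: least fixpoint, start Z0 = Sat(idle) = {q0, q1, q2, q4, q5}, add states in Sat(~idle & req) with some successor in Z. Already a fixed point.
Sat(E[(~idle & req) U idle]) = {q0, q1, q2, q4, q5}
A[(req & idle) U E[(~idle & req) U idle]]: least fixpoint, start Z0 = Sat(E[(~idle & req) U idle]) = {q0, q1, q2, q4, q5}, add states in Sat(req & idle) with every successor in Z. Already a fixed point.
Sat(A[(req & idle) U E[(~idle & req) U idle]]) = {q0, q1, q2, q4, q5}

{q0, q1, q2, q4, q5}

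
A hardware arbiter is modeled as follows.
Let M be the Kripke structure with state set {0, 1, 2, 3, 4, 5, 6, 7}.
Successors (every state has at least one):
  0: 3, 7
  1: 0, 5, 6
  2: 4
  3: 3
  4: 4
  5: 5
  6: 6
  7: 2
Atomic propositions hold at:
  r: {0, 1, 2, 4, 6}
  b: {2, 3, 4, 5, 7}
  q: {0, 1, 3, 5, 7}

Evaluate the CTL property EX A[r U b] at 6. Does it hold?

No

A[r U b]: least fixpoint, start Z0 = Sat(b) = {2, 3, 4, 5, 7}, add states in Sat(r) with every successor in Z. Z1 = {0, 2, 3, 4, 5, 7}; fixed.
Sat(A[r U b]) = {0, 2, 3, 4, 5, 7}
Sat(EX A[r U b]) = {s : some successor in {0, 2, 3, 4, 5, 7}} = {0, 1, 2, 3, 4, 5, 7}
6 ∉ Sat(EX A[r U b]) = {0, 1, 2, 3, 4, 5, 7}, so the formula does not hold at 6.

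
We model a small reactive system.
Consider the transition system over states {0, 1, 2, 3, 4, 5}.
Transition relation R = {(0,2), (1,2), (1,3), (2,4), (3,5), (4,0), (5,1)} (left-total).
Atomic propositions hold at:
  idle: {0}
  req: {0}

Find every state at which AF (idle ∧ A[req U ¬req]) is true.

{0, 2, 4}

Sat(¬req) = {1, 2, 3, 4, 5}
A[req U ¬req]: least fixpoint, start Z0 = Sat(¬req) = {1, 2, 3, 4, 5}, add states in Sat(req) with every successor in Z. Z1 = {0, 1, 2, 3, 4, 5}; fixed.
Sat(A[req U ¬req]) = {0, 1, 2, 3, 4, 5}
Sat(idle ∧ A[req U ¬req]) = {0}
AF (idle ∧ A[req U ¬req]): least fixpoint, start Z0 = {0}, add states with every successor in Z. Z1 = {0, 4}; Z2 = {0, 2, 4}; fixed.
Sat(AF (idle ∧ A[req U ¬req])) = {0, 2, 4}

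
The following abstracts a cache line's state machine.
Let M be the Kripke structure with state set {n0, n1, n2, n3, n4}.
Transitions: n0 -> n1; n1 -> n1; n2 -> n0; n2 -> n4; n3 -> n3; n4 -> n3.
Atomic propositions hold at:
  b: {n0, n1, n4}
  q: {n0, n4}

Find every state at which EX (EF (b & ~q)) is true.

{n0, n1, n2}

Sat(~q) = {n1, n2, n3}
Sat(b & ~q) = {n1}
EF (b & ~q): least fixpoint, start Z0 = {n1}, add states with some successor in Z. Z1 = {n0, n1}; Z2 = {n0, n1, n2}; fixed.
Sat(EF (b & ~q)) = {n0, n1, n2}
Sat(EX (EF (b & ~q))) = {s : some successor in {n0, n1, n2}} = {n0, n1, n2}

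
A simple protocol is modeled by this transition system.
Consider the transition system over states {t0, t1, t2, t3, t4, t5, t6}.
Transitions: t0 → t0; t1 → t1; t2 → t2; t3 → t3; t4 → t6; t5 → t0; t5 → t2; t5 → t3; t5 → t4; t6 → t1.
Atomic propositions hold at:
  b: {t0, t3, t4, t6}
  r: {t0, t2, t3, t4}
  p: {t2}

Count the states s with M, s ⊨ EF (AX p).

Sat(AX p) = {s : every successor in {t2}} = {t2}
EF (AX p): least fixpoint, start Z0 = {t2}, add states with some successor in Z. Z1 = {t2, t5}; fixed.
Sat(EF (AX p)) = {t2, t5}
|Sat(EF (AX p))| = |{t2, t5}| = 2.

2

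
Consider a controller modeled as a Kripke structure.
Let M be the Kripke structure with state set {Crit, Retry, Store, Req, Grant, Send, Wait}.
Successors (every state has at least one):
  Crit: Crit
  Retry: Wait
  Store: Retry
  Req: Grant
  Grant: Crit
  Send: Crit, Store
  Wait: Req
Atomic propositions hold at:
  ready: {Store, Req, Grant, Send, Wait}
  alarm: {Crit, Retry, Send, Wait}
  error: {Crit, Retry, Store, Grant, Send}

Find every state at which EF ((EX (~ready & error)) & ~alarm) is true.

{Retry, Store, Req, Grant, Send, Wait}

Sat(~ready) = {Crit, Retry}
Sat(~ready & error) = {Crit, Retry}
Sat(EX (~ready & error)) = {s : some successor in {Crit, Retry}} = {Crit, Store, Grant, Send}
Sat(~alarm) = {Store, Req, Grant}
Sat((EX (~ready & error)) & ~alarm) = {Store, Grant}
EF ((EX (~ready & error)) & ~alarm): least fixpoint, start Z0 = {Store, Grant}, add states with some successor in Z. Z1 = {Store, Req, Grant, Send}; Z2 = {Store, Req, Grant, Send, Wait}; Z3 = {Retry, Store, Req, Grant, Send, Wait}; fixed.
Sat(EF ((EX (~ready & error)) & ~alarm)) = {Retry, Store, Req, Grant, Send, Wait}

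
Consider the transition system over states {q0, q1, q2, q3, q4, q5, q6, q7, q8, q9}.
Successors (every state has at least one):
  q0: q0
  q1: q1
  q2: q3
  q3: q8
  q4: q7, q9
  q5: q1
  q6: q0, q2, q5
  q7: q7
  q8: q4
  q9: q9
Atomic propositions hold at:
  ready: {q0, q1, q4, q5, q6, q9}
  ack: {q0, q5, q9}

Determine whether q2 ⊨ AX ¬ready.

Sat(¬ready) = {q2, q3, q7, q8}
Sat(AX ¬ready) = {s : every successor in {q2, q3, q7, q8}} = {q2, q3, q7}
q2 ∈ Sat(AX ¬ready) = {q2, q3, q7}, so the formula holds at q2.

Yes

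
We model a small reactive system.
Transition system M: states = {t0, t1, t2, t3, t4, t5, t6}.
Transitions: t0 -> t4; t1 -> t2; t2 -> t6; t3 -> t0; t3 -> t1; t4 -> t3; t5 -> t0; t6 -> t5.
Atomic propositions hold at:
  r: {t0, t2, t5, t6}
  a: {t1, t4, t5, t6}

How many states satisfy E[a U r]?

E[a U r]: least fixpoint, start Z0 = Sat(r) = {t0, t2, t5, t6}, add states in Sat(a) with some successor in Z. Z1 = {t0, t1, t2, t5, t6}; fixed.
Sat(E[a U r]) = {t0, t1, t2, t5, t6}
|Sat(E[a U r])| = |{t0, t1, t2, t5, t6}| = 5.

5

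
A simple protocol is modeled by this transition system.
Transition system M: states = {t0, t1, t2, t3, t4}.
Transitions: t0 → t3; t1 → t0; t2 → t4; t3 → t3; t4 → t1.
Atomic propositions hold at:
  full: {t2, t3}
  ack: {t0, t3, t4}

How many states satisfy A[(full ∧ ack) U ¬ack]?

2

Sat(full ∧ ack) = {t3}
Sat(¬ack) = {t1, t2}
A[(full ∧ ack) U ¬ack]: least fixpoint, start Z0 = Sat(¬ack) = {t1, t2}, add states in Sat(full ∧ ack) with every successor in Z. Already a fixed point.
Sat(A[(full ∧ ack) U ¬ack]) = {t1, t2}
|Sat(A[(full ∧ ack) U ¬ack])| = |{t1, t2}| = 2.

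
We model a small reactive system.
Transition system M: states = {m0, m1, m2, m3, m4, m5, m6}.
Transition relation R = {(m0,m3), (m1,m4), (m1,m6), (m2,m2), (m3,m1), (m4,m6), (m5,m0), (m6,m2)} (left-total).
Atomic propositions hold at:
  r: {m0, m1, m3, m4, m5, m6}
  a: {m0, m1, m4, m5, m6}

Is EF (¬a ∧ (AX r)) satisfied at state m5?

Sat(¬a) = {m2, m3}
Sat(AX r) = {s : every successor in {m0, m1, m3, m4, m5, m6}} = {m0, m1, m3, m4, m5}
Sat(¬a ∧ (AX r)) = {m3}
EF (¬a ∧ (AX r)): least fixpoint, start Z0 = {m3}, add states with some successor in Z. Z1 = {m0, m3}; Z2 = {m0, m3, m5}; fixed.
Sat(EF (¬a ∧ (AX r))) = {m0, m3, m5}
m5 ∈ Sat(EF (¬a ∧ (AX r))) = {m0, m3, m5}, so the formula holds at m5.

Yes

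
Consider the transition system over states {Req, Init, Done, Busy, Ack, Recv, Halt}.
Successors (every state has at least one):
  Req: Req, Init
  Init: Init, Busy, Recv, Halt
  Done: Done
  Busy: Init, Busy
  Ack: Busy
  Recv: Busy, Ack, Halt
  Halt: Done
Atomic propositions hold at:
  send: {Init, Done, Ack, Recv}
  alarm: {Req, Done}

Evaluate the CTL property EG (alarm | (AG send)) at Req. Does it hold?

AG send: greatest fixpoint, start Z0 = {Init, Done, Ack, Recv}, keep only states in Sat with every successor in Z. Z1 = {Done}; fixed.
Sat(AG send) = {Done}
Sat(alarm | (AG send)) = {Req, Done}
EG (alarm | (AG send)): greatest fixpoint, start Z0 = {Req, Done}, keep only states in Sat with some successor in Z. Already a fixed point.
Sat(EG (alarm | (AG send))) = {Req, Done}
Req ∈ Sat(EG (alarm | (AG send))) = {Req, Done}, so the formula holds at Req.

Yes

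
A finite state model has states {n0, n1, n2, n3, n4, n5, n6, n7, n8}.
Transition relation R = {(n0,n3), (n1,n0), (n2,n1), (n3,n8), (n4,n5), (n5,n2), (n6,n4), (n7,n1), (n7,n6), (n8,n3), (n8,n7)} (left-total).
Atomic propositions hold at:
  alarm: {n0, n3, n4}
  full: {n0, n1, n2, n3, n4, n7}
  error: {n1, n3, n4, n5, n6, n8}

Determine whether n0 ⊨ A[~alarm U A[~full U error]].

Sat(~alarm) = {n1, n2, n5, n6, n7, n8}
Sat(~full) = {n5, n6, n8}
A[~full U error]: least fixpoint, start Z0 = Sat(error) = {n1, n3, n4, n5, n6, n8}, add states in Sat(~full) with every successor in Z. Already a fixed point.
Sat(A[~full U error]) = {n1, n3, n4, n5, n6, n8}
A[~alarm U A[~full U error]]: least fixpoint, start Z0 = Sat(A[~full U error]) = {n1, n3, n4, n5, n6, n8}, add states in Sat(~alarm) with every successor in Z. Z1 = {n1, n2, n3, n4, n5, n6, n7, n8}; fixed.
Sat(A[~alarm U A[~full U error]]) = {n1, n2, n3, n4, n5, n6, n7, n8}
n0 ∉ Sat(A[~alarm U A[~full U error]]) = {n1, n2, n3, n4, n5, n6, n7, n8}, so the formula does not hold at n0.

No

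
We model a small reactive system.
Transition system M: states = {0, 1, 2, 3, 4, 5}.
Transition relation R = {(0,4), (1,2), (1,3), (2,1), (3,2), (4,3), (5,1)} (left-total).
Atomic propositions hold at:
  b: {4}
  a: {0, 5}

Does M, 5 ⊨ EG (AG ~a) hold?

Sat(~a) = {1, 2, 3, 4}
AG ~a: greatest fixpoint, start Z0 = {1, 2, 3, 4}, keep only states in Sat with every successor in Z. Already a fixed point.
Sat(AG ~a) = {1, 2, 3, 4}
EG (AG ~a): greatest fixpoint, start Z0 = {1, 2, 3, 4}, keep only states in Sat with some successor in Z. Already a fixed point.
Sat(EG (AG ~a)) = {1, 2, 3, 4}
5 ∉ Sat(EG (AG ~a)) = {1, 2, 3, 4}, so the formula does not hold at 5.

No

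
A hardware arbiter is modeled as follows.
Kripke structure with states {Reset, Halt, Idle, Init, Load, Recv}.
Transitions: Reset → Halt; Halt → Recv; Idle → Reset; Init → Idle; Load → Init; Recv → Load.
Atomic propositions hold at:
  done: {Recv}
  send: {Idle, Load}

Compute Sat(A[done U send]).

A[done U send]: least fixpoint, start Z0 = Sat(send) = {Idle, Load}, add states in Sat(done) with every successor in Z. Z1 = {Idle, Load, Recv}; fixed.
Sat(A[done U send]) = {Idle, Load, Recv}

{Idle, Load, Recv}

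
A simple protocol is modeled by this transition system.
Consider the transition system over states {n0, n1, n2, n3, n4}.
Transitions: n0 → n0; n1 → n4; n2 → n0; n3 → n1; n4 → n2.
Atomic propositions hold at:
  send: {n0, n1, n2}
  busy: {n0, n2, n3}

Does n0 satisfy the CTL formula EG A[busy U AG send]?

AG send: greatest fixpoint, start Z0 = {n0, n1, n2}, keep only states in Sat with every successor in Z. Z1 = {n0, n2}; fixed.
Sat(AG send) = {n0, n2}
A[busy U AG send]: least fixpoint, start Z0 = Sat(AG send) = {n0, n2}, add states in Sat(busy) with every successor in Z. Already a fixed point.
Sat(A[busy U AG send]) = {n0, n2}
EG A[busy U AG send]: greatest fixpoint, start Z0 = {n0, n2}, keep only states in Sat with some successor in Z. Already a fixed point.
Sat(EG A[busy U AG send]) = {n0, n2}
n0 ∈ Sat(EG A[busy U AG send]) = {n0, n2}, so the formula holds at n0.

Yes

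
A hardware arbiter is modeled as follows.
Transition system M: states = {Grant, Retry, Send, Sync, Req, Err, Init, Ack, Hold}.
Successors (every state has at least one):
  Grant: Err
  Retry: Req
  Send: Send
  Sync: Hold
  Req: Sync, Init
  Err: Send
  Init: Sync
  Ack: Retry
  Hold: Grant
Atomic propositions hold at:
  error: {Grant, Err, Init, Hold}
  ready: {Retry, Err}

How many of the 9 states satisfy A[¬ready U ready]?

8

Sat(¬ready) = {Grant, Send, Sync, Req, Init, Ack, Hold}
A[¬ready U ready]: least fixpoint, start Z0 = Sat(ready) = {Retry, Err}, add states in Sat(¬ready) with every successor in Z. Z1 = {Grant, Retry, Err, Ack}; Z2 = {Grant, Retry, Err, Ack, Hold}; Z3 = {Grant, Retry, Sync, Err, Ack, Hold}; Z4 = {Grant, Retry, Sync, Err, Init, Ack, Hold}; Z5 = {Grant, Retry, Sync, Req, Err, Init, Ack, Hold}; fixed.
Sat(A[¬ready U ready]) = {Grant, Retry, Sync, Req, Err, Init, Ack, Hold}
|Sat(A[¬ready U ready])| = |{Grant, Retry, Sync, Req, Err, Init, Ack, Hold}| = 8.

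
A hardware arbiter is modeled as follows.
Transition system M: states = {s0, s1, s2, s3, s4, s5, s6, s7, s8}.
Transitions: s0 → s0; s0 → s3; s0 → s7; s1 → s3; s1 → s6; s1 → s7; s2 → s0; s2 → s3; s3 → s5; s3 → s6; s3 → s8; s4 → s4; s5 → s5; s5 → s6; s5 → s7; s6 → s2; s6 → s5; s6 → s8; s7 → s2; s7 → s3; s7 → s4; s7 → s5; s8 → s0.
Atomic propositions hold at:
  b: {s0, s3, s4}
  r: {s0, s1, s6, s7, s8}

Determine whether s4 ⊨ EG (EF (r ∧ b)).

No

Sat(r ∧ b) = {s0}
EF (r ∧ b): least fixpoint, start Z0 = {s0}, add states with some successor in Z. Z1 = {s0, s2, s8}; Z2 = {s0, s2, s3, s6, s7, s8}; Z3 = {s0, s1, s2, s3, s5, s6, s7, s8}; fixed.
Sat(EF (r ∧ b)) = {s0, s1, s2, s3, s5, s6, s7, s8}
EG (EF (r ∧ b)): greatest fixpoint, start Z0 = {s0, s1, s2, s3, s5, s6, s7, s8}, keep only states in Sat with some successor in Z. Already a fixed point.
Sat(EG (EF (r ∧ b))) = {s0, s1, s2, s3, s5, s6, s7, s8}
s4 ∉ Sat(EG (EF (r ∧ b))) = {s0, s1, s2, s3, s5, s6, s7, s8}, so the formula does not hold at s4.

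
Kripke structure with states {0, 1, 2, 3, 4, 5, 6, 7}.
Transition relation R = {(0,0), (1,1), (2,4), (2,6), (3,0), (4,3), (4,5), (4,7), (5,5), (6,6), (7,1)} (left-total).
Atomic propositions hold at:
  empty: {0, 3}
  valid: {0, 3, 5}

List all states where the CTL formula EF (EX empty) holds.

{0, 2, 3, 4}

Sat(EX empty) = {s : some successor in {0, 3}} = {0, 3, 4}
EF (EX empty): least fixpoint, start Z0 = {0, 3, 4}, add states with some successor in Z. Z1 = {0, 2, 3, 4}; fixed.
Sat(EF (EX empty)) = {0, 2, 3, 4}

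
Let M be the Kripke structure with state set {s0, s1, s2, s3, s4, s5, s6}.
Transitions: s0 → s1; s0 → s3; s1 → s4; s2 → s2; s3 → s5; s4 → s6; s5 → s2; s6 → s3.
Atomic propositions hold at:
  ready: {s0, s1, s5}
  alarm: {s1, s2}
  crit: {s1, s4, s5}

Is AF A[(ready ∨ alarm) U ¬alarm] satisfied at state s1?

Sat(ready ∨ alarm) = {s0, s1, s2, s5}
Sat(¬alarm) = {s0, s3, s4, s5, s6}
A[(ready ∨ alarm) U ¬alarm]: least fixpoint, start Z0 = Sat(¬alarm) = {s0, s3, s4, s5, s6}, add states in Sat(ready ∨ alarm) with every successor in Z. Z1 = {s0, s1, s3, s4, s5, s6}; fixed.
Sat(A[(ready ∨ alarm) U ¬alarm]) = {s0, s1, s3, s4, s5, s6}
AF A[(ready ∨ alarm) U ¬alarm]: least fixpoint, start Z0 = {s0, s1, s3, s4, s5, s6}, add states with every successor in Z. Already a fixed point.
Sat(AF A[(ready ∨ alarm) U ¬alarm]) = {s0, s1, s3, s4, s5, s6}
s1 ∈ Sat(AF A[(ready ∨ alarm) U ¬alarm]) = {s0, s1, s3, s4, s5, s6}, so the formula holds at s1.

Yes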